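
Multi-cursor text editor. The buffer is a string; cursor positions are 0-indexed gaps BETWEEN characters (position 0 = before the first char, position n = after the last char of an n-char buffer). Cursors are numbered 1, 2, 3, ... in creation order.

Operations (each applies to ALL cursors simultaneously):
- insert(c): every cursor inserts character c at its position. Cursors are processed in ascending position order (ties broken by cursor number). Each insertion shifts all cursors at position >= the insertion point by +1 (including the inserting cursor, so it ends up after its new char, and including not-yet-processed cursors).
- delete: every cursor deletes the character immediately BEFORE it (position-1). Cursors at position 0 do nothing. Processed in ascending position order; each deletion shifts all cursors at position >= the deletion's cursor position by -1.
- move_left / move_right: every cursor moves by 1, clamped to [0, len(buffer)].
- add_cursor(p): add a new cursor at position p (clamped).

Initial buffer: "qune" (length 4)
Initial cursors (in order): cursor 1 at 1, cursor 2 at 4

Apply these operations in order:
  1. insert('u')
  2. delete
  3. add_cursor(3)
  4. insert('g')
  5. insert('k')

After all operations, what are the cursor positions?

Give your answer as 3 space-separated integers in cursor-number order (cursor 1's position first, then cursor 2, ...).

Answer: 3 10 7

Derivation:
After op 1 (insert('u')): buffer="quuneu" (len 6), cursors c1@2 c2@6, authorship .1...2
After op 2 (delete): buffer="qune" (len 4), cursors c1@1 c2@4, authorship ....
After op 3 (add_cursor(3)): buffer="qune" (len 4), cursors c1@1 c3@3 c2@4, authorship ....
After op 4 (insert('g')): buffer="qgungeg" (len 7), cursors c1@2 c3@5 c2@7, authorship .1..3.2
After op 5 (insert('k')): buffer="qgkungkegk" (len 10), cursors c1@3 c3@7 c2@10, authorship .11..33.22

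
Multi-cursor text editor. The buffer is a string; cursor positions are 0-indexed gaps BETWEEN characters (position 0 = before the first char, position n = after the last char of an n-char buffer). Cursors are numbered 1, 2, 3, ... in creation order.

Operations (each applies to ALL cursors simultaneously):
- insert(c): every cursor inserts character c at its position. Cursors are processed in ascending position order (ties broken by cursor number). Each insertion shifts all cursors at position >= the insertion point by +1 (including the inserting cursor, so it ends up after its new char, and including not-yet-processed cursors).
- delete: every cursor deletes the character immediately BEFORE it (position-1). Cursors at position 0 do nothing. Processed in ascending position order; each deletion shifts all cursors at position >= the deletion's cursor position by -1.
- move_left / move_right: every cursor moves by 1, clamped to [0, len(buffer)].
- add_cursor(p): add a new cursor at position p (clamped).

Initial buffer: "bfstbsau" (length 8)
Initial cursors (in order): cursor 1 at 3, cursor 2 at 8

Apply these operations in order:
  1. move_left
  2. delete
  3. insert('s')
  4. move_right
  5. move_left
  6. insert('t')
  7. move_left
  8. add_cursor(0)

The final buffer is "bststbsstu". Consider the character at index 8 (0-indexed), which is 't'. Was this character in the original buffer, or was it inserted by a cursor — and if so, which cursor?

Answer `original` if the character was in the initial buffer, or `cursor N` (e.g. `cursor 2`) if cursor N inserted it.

After op 1 (move_left): buffer="bfstbsau" (len 8), cursors c1@2 c2@7, authorship ........
After op 2 (delete): buffer="bstbsu" (len 6), cursors c1@1 c2@5, authorship ......
After op 3 (insert('s')): buffer="bsstbssu" (len 8), cursors c1@2 c2@7, authorship .1....2.
After op 4 (move_right): buffer="bsstbssu" (len 8), cursors c1@3 c2@8, authorship .1....2.
After op 5 (move_left): buffer="bsstbssu" (len 8), cursors c1@2 c2@7, authorship .1....2.
After op 6 (insert('t')): buffer="bststbsstu" (len 10), cursors c1@3 c2@9, authorship .11....22.
After op 7 (move_left): buffer="bststbsstu" (len 10), cursors c1@2 c2@8, authorship .11....22.
After op 8 (add_cursor(0)): buffer="bststbsstu" (len 10), cursors c3@0 c1@2 c2@8, authorship .11....22.
Authorship (.=original, N=cursor N): . 1 1 . . . . 2 2 .
Index 8: author = 2

Answer: cursor 2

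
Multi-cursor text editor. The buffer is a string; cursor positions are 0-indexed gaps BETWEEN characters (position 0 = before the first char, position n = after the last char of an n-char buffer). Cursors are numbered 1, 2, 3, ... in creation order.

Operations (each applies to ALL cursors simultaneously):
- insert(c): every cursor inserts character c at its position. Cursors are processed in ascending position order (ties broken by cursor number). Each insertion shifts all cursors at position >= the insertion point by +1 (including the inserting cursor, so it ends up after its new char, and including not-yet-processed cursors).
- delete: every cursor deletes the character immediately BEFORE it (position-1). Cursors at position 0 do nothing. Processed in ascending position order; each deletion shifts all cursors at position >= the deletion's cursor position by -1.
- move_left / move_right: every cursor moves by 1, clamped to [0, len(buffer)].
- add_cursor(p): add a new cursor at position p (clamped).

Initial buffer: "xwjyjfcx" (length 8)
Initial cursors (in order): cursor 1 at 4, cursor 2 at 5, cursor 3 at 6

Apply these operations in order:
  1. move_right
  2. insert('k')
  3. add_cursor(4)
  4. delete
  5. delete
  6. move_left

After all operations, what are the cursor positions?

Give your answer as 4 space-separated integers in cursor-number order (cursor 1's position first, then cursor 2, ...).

Answer: 1 1 1 1

Derivation:
After op 1 (move_right): buffer="xwjyjfcx" (len 8), cursors c1@5 c2@6 c3@7, authorship ........
After op 2 (insert('k')): buffer="xwjyjkfkckx" (len 11), cursors c1@6 c2@8 c3@10, authorship .....1.2.3.
After op 3 (add_cursor(4)): buffer="xwjyjkfkckx" (len 11), cursors c4@4 c1@6 c2@8 c3@10, authorship .....1.2.3.
After op 4 (delete): buffer="xwjjfcx" (len 7), cursors c4@3 c1@4 c2@5 c3@6, authorship .......
After op 5 (delete): buffer="xwx" (len 3), cursors c1@2 c2@2 c3@2 c4@2, authorship ...
After op 6 (move_left): buffer="xwx" (len 3), cursors c1@1 c2@1 c3@1 c4@1, authorship ...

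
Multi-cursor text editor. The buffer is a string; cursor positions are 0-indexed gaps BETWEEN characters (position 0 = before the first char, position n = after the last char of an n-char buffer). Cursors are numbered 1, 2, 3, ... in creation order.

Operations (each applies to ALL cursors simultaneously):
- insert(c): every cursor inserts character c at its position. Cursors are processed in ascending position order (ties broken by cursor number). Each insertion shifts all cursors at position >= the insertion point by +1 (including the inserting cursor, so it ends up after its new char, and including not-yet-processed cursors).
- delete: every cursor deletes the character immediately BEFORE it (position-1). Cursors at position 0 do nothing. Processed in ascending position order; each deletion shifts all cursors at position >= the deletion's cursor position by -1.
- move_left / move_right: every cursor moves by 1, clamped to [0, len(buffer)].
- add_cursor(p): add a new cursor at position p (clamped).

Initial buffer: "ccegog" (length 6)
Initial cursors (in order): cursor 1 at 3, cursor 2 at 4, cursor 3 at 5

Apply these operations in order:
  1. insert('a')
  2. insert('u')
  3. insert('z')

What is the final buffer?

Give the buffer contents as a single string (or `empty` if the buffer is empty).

After op 1 (insert('a')): buffer="cceagaoag" (len 9), cursors c1@4 c2@6 c3@8, authorship ...1.2.3.
After op 2 (insert('u')): buffer="cceaugauoaug" (len 12), cursors c1@5 c2@8 c3@11, authorship ...11.22.33.
After op 3 (insert('z')): buffer="cceauzgauzoauzg" (len 15), cursors c1@6 c2@10 c3@14, authorship ...111.222.333.

Answer: cceauzgauzoauzg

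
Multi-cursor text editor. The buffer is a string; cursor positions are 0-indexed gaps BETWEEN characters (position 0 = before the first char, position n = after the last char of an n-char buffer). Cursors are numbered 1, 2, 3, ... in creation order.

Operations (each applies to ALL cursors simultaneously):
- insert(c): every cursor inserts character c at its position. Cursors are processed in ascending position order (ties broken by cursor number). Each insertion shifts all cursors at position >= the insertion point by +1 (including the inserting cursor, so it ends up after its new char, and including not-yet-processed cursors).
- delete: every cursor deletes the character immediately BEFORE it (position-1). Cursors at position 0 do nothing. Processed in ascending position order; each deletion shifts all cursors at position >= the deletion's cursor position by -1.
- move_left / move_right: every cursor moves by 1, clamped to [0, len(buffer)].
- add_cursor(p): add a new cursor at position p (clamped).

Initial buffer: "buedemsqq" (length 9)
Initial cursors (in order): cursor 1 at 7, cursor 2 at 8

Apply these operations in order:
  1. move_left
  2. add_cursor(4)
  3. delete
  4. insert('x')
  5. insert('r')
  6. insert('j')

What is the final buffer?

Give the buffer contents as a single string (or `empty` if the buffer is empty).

After op 1 (move_left): buffer="buedemsqq" (len 9), cursors c1@6 c2@7, authorship .........
After op 2 (add_cursor(4)): buffer="buedemsqq" (len 9), cursors c3@4 c1@6 c2@7, authorship .........
After op 3 (delete): buffer="bueeqq" (len 6), cursors c3@3 c1@4 c2@4, authorship ......
After op 4 (insert('x')): buffer="buexexxqq" (len 9), cursors c3@4 c1@7 c2@7, authorship ...3.12..
After op 5 (insert('r')): buffer="buexrexxrrqq" (len 12), cursors c3@5 c1@10 c2@10, authorship ...33.1212..
After op 6 (insert('j')): buffer="buexrjexxrrjjqq" (len 15), cursors c3@6 c1@13 c2@13, authorship ...333.121212..

Answer: buexrjexxrrjjqq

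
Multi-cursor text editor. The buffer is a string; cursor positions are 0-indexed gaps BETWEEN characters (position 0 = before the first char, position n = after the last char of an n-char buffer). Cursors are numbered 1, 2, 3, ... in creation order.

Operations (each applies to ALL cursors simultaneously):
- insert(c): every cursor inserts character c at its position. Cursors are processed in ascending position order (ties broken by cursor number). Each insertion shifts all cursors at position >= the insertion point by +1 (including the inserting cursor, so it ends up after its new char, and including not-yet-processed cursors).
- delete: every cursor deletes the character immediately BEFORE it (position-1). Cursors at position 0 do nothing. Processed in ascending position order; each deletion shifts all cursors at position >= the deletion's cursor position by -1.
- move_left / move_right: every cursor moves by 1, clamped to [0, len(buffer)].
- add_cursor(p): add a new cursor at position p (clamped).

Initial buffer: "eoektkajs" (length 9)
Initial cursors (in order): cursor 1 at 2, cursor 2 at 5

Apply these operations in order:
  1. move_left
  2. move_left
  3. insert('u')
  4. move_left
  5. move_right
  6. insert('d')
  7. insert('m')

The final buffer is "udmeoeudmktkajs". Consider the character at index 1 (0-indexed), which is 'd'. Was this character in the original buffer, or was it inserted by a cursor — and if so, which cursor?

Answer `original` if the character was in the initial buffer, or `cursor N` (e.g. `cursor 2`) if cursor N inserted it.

After op 1 (move_left): buffer="eoektkajs" (len 9), cursors c1@1 c2@4, authorship .........
After op 2 (move_left): buffer="eoektkajs" (len 9), cursors c1@0 c2@3, authorship .........
After op 3 (insert('u')): buffer="ueoeuktkajs" (len 11), cursors c1@1 c2@5, authorship 1...2......
After op 4 (move_left): buffer="ueoeuktkajs" (len 11), cursors c1@0 c2@4, authorship 1...2......
After op 5 (move_right): buffer="ueoeuktkajs" (len 11), cursors c1@1 c2@5, authorship 1...2......
After op 6 (insert('d')): buffer="udeoeudktkajs" (len 13), cursors c1@2 c2@7, authorship 11...22......
After op 7 (insert('m')): buffer="udmeoeudmktkajs" (len 15), cursors c1@3 c2@9, authorship 111...222......
Authorship (.=original, N=cursor N): 1 1 1 . . . 2 2 2 . . . . . .
Index 1: author = 1

Answer: cursor 1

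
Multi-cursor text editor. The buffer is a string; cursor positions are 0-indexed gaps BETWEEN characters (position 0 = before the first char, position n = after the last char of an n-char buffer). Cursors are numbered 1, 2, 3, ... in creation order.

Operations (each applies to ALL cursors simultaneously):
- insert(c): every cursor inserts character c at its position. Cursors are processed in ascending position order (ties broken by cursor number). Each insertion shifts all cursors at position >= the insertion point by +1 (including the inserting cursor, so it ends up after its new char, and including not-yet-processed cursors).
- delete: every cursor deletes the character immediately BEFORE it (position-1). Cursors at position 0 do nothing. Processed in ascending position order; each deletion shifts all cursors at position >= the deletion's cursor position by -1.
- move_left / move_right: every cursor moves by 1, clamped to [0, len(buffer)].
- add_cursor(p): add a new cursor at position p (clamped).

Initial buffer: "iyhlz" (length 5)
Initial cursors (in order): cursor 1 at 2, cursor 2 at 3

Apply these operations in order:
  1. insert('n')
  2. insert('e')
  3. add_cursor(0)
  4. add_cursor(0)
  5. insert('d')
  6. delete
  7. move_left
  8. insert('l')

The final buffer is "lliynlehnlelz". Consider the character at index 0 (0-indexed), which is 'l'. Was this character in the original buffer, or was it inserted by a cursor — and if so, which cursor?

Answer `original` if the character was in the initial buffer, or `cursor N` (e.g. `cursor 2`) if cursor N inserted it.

Answer: cursor 3

Derivation:
After op 1 (insert('n')): buffer="iynhnlz" (len 7), cursors c1@3 c2@5, authorship ..1.2..
After op 2 (insert('e')): buffer="iynehnelz" (len 9), cursors c1@4 c2@7, authorship ..11.22..
After op 3 (add_cursor(0)): buffer="iynehnelz" (len 9), cursors c3@0 c1@4 c2@7, authorship ..11.22..
After op 4 (add_cursor(0)): buffer="iynehnelz" (len 9), cursors c3@0 c4@0 c1@4 c2@7, authorship ..11.22..
After op 5 (insert('d')): buffer="ddiynedhnedlz" (len 13), cursors c3@2 c4@2 c1@7 c2@11, authorship 34..111.222..
After op 6 (delete): buffer="iynehnelz" (len 9), cursors c3@0 c4@0 c1@4 c2@7, authorship ..11.22..
After op 7 (move_left): buffer="iynehnelz" (len 9), cursors c3@0 c4@0 c1@3 c2@6, authorship ..11.22..
After op 8 (insert('l')): buffer="lliynlehnlelz" (len 13), cursors c3@2 c4@2 c1@6 c2@10, authorship 34..111.222..
Authorship (.=original, N=cursor N): 3 4 . . 1 1 1 . 2 2 2 . .
Index 0: author = 3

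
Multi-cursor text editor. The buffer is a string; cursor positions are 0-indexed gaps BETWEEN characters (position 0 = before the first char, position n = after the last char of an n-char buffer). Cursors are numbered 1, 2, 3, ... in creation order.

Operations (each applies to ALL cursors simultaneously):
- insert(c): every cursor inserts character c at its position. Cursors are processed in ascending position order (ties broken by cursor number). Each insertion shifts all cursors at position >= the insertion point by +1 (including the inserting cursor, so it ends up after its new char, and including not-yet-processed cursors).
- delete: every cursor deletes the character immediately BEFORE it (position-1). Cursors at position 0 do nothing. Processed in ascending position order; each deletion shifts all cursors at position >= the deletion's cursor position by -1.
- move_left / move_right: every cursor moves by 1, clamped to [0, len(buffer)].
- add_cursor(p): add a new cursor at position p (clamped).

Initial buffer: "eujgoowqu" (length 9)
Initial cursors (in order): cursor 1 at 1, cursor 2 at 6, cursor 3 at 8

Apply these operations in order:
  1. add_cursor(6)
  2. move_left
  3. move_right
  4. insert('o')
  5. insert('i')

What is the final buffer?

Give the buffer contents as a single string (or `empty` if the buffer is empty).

Answer: eoiujgooooiiwqoiu

Derivation:
After op 1 (add_cursor(6)): buffer="eujgoowqu" (len 9), cursors c1@1 c2@6 c4@6 c3@8, authorship .........
After op 2 (move_left): buffer="eujgoowqu" (len 9), cursors c1@0 c2@5 c4@5 c3@7, authorship .........
After op 3 (move_right): buffer="eujgoowqu" (len 9), cursors c1@1 c2@6 c4@6 c3@8, authorship .........
After op 4 (insert('o')): buffer="eoujgoooowqou" (len 13), cursors c1@2 c2@9 c4@9 c3@12, authorship .1.....24..3.
After op 5 (insert('i')): buffer="eoiujgooooiiwqoiu" (len 17), cursors c1@3 c2@12 c4@12 c3@16, authorship .11.....2424..33.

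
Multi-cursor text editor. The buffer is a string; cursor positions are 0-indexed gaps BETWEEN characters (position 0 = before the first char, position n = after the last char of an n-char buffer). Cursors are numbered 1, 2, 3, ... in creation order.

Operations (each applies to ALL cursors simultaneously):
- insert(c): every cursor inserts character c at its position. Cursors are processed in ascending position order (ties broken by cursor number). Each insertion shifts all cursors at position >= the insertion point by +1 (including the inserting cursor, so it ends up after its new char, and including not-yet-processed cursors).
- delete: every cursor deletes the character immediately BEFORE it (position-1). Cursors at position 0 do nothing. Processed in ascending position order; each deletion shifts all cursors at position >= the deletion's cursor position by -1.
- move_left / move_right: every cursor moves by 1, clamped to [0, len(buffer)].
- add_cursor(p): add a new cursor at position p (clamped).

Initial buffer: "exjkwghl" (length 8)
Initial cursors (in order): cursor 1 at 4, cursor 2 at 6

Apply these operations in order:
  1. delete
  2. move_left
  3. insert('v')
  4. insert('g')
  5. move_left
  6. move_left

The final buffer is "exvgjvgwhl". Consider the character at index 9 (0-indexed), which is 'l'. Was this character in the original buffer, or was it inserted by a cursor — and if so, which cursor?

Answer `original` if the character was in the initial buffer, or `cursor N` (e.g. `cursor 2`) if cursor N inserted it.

After op 1 (delete): buffer="exjwhl" (len 6), cursors c1@3 c2@4, authorship ......
After op 2 (move_left): buffer="exjwhl" (len 6), cursors c1@2 c2@3, authorship ......
After op 3 (insert('v')): buffer="exvjvwhl" (len 8), cursors c1@3 c2@5, authorship ..1.2...
After op 4 (insert('g')): buffer="exvgjvgwhl" (len 10), cursors c1@4 c2@7, authorship ..11.22...
After op 5 (move_left): buffer="exvgjvgwhl" (len 10), cursors c1@3 c2@6, authorship ..11.22...
After op 6 (move_left): buffer="exvgjvgwhl" (len 10), cursors c1@2 c2@5, authorship ..11.22...
Authorship (.=original, N=cursor N): . . 1 1 . 2 2 . . .
Index 9: author = original

Answer: original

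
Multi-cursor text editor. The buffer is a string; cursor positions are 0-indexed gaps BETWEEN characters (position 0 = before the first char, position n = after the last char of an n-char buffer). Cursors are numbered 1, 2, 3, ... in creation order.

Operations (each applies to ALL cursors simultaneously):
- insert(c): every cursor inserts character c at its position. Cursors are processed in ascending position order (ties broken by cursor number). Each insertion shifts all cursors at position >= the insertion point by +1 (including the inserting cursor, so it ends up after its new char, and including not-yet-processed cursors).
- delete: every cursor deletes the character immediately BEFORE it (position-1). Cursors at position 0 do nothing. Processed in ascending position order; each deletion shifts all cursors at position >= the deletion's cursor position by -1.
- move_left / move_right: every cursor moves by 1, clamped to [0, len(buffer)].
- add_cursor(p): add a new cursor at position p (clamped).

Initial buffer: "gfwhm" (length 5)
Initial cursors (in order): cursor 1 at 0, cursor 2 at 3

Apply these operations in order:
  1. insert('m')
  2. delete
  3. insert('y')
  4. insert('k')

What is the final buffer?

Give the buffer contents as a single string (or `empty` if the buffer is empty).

After op 1 (insert('m')): buffer="mgfwmhm" (len 7), cursors c1@1 c2@5, authorship 1...2..
After op 2 (delete): buffer="gfwhm" (len 5), cursors c1@0 c2@3, authorship .....
After op 3 (insert('y')): buffer="ygfwyhm" (len 7), cursors c1@1 c2@5, authorship 1...2..
After op 4 (insert('k')): buffer="ykgfwykhm" (len 9), cursors c1@2 c2@7, authorship 11...22..

Answer: ykgfwykhm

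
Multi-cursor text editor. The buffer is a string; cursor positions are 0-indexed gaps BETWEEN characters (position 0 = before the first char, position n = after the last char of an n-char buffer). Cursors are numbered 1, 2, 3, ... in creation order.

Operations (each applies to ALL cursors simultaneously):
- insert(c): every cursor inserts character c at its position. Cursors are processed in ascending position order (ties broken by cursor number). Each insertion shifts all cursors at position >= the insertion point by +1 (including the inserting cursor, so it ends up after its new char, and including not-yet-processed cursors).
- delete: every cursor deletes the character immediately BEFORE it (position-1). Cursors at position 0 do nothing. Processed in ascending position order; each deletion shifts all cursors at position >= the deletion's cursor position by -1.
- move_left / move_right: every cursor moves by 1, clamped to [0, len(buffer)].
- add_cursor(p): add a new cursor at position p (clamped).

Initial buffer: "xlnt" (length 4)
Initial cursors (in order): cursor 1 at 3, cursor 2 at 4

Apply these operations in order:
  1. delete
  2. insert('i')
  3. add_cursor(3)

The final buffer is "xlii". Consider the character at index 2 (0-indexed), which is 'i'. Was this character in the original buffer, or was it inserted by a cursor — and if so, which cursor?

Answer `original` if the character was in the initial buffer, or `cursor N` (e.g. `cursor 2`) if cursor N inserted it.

Answer: cursor 1

Derivation:
After op 1 (delete): buffer="xl" (len 2), cursors c1@2 c2@2, authorship ..
After op 2 (insert('i')): buffer="xlii" (len 4), cursors c1@4 c2@4, authorship ..12
After op 3 (add_cursor(3)): buffer="xlii" (len 4), cursors c3@3 c1@4 c2@4, authorship ..12
Authorship (.=original, N=cursor N): . . 1 2
Index 2: author = 1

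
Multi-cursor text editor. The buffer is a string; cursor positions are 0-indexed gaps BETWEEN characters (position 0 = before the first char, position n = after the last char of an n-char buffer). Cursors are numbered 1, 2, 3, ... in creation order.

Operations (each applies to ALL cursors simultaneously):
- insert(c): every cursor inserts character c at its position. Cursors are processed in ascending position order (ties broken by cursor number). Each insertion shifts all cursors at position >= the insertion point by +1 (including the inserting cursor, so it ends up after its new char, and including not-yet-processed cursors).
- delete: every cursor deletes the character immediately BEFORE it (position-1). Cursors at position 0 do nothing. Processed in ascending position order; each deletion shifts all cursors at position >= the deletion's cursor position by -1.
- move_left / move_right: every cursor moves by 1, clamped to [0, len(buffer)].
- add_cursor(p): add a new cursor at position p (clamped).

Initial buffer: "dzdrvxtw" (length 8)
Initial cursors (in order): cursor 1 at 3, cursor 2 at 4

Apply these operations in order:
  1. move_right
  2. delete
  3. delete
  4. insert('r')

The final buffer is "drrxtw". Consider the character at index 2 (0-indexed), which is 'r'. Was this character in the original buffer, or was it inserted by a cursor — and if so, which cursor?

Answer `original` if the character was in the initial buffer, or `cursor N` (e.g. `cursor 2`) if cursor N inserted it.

Answer: cursor 2

Derivation:
After op 1 (move_right): buffer="dzdrvxtw" (len 8), cursors c1@4 c2@5, authorship ........
After op 2 (delete): buffer="dzdxtw" (len 6), cursors c1@3 c2@3, authorship ......
After op 3 (delete): buffer="dxtw" (len 4), cursors c1@1 c2@1, authorship ....
After op 4 (insert('r')): buffer="drrxtw" (len 6), cursors c1@3 c2@3, authorship .12...
Authorship (.=original, N=cursor N): . 1 2 . . .
Index 2: author = 2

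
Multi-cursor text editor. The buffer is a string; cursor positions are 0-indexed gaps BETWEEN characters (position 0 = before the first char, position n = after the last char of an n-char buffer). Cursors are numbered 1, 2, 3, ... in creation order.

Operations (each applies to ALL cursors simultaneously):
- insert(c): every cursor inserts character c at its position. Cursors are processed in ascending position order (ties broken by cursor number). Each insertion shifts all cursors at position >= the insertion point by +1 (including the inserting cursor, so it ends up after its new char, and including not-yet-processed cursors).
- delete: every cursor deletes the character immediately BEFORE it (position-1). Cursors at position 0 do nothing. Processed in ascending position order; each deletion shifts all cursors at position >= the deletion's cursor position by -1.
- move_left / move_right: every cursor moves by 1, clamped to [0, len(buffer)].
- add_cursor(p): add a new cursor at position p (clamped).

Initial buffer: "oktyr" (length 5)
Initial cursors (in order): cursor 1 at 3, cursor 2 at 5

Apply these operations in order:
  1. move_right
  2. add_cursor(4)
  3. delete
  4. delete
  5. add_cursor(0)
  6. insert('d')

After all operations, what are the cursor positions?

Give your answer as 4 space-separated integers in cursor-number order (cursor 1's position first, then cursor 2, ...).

After op 1 (move_right): buffer="oktyr" (len 5), cursors c1@4 c2@5, authorship .....
After op 2 (add_cursor(4)): buffer="oktyr" (len 5), cursors c1@4 c3@4 c2@5, authorship .....
After op 3 (delete): buffer="ok" (len 2), cursors c1@2 c2@2 c3@2, authorship ..
After op 4 (delete): buffer="" (len 0), cursors c1@0 c2@0 c3@0, authorship 
After op 5 (add_cursor(0)): buffer="" (len 0), cursors c1@0 c2@0 c3@0 c4@0, authorship 
After op 6 (insert('d')): buffer="dddd" (len 4), cursors c1@4 c2@4 c3@4 c4@4, authorship 1234

Answer: 4 4 4 4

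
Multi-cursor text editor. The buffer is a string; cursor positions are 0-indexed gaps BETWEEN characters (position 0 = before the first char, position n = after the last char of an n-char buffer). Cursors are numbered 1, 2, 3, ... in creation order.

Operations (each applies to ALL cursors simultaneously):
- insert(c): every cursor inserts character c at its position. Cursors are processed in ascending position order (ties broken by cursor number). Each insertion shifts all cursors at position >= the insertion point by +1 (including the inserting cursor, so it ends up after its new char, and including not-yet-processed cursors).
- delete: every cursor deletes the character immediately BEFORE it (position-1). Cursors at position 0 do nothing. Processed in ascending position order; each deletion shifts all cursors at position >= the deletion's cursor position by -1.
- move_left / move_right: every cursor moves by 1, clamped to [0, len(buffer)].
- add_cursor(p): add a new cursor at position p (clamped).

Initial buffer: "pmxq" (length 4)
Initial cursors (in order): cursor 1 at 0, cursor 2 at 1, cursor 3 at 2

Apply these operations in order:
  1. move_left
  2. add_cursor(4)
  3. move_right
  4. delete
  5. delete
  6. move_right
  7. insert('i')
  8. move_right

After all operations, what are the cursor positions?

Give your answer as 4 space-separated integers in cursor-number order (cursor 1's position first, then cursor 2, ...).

After op 1 (move_left): buffer="pmxq" (len 4), cursors c1@0 c2@0 c3@1, authorship ....
After op 2 (add_cursor(4)): buffer="pmxq" (len 4), cursors c1@0 c2@0 c3@1 c4@4, authorship ....
After op 3 (move_right): buffer="pmxq" (len 4), cursors c1@1 c2@1 c3@2 c4@4, authorship ....
After op 4 (delete): buffer="x" (len 1), cursors c1@0 c2@0 c3@0 c4@1, authorship .
After op 5 (delete): buffer="" (len 0), cursors c1@0 c2@0 c3@0 c4@0, authorship 
After op 6 (move_right): buffer="" (len 0), cursors c1@0 c2@0 c3@0 c4@0, authorship 
After op 7 (insert('i')): buffer="iiii" (len 4), cursors c1@4 c2@4 c3@4 c4@4, authorship 1234
After op 8 (move_right): buffer="iiii" (len 4), cursors c1@4 c2@4 c3@4 c4@4, authorship 1234

Answer: 4 4 4 4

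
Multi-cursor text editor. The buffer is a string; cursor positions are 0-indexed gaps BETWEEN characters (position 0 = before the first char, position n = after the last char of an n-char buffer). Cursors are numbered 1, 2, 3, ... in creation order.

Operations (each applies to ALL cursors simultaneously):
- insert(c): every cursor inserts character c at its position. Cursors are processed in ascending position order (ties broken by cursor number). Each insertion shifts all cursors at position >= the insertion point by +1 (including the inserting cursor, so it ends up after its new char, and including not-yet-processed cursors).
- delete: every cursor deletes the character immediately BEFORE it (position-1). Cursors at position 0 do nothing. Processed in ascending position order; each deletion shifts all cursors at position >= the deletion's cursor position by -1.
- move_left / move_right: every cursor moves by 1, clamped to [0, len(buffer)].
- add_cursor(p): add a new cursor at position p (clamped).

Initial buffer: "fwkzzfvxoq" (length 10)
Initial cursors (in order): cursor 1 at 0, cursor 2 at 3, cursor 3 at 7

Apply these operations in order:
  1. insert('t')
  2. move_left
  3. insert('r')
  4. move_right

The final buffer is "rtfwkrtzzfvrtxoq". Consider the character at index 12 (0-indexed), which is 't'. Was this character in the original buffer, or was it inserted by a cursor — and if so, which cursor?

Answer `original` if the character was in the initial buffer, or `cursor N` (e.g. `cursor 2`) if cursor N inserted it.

After op 1 (insert('t')): buffer="tfwktzzfvtxoq" (len 13), cursors c1@1 c2@5 c3@10, authorship 1...2....3...
After op 2 (move_left): buffer="tfwktzzfvtxoq" (len 13), cursors c1@0 c2@4 c3@9, authorship 1...2....3...
After op 3 (insert('r')): buffer="rtfwkrtzzfvrtxoq" (len 16), cursors c1@1 c2@6 c3@12, authorship 11...22....33...
After op 4 (move_right): buffer="rtfwkrtzzfvrtxoq" (len 16), cursors c1@2 c2@7 c3@13, authorship 11...22....33...
Authorship (.=original, N=cursor N): 1 1 . . . 2 2 . . . . 3 3 . . .
Index 12: author = 3

Answer: cursor 3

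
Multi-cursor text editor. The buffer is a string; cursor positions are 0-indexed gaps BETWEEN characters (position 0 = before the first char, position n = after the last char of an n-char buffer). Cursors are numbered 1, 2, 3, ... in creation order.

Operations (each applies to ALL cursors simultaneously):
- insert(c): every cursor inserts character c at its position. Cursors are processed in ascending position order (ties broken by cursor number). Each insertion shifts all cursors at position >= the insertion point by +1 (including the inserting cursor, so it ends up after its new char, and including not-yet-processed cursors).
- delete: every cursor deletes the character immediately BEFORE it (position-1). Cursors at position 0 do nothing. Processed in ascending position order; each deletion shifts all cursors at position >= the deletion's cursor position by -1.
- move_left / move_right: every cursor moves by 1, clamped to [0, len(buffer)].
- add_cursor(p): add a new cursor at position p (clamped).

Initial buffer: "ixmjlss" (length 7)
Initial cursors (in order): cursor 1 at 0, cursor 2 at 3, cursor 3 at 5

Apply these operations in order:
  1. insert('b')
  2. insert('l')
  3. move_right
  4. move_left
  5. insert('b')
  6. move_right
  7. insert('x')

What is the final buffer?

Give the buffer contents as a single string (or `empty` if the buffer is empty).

Answer: blbixxmblbjxlblbsxs

Derivation:
After op 1 (insert('b')): buffer="bixmbjlbss" (len 10), cursors c1@1 c2@5 c3@8, authorship 1...2..3..
After op 2 (insert('l')): buffer="blixmbljlblss" (len 13), cursors c1@2 c2@7 c3@11, authorship 11...22..33..
After op 3 (move_right): buffer="blixmbljlblss" (len 13), cursors c1@3 c2@8 c3@12, authorship 11...22..33..
After op 4 (move_left): buffer="blixmbljlblss" (len 13), cursors c1@2 c2@7 c3@11, authorship 11...22..33..
After op 5 (insert('b')): buffer="blbixmblbjlblbss" (len 16), cursors c1@3 c2@9 c3@14, authorship 111...222..333..
After op 6 (move_right): buffer="blbixmblbjlblbss" (len 16), cursors c1@4 c2@10 c3@15, authorship 111...222..333..
After op 7 (insert('x')): buffer="blbixxmblbjxlblbsxs" (len 19), cursors c1@5 c2@12 c3@18, authorship 111.1..222.2.333.3.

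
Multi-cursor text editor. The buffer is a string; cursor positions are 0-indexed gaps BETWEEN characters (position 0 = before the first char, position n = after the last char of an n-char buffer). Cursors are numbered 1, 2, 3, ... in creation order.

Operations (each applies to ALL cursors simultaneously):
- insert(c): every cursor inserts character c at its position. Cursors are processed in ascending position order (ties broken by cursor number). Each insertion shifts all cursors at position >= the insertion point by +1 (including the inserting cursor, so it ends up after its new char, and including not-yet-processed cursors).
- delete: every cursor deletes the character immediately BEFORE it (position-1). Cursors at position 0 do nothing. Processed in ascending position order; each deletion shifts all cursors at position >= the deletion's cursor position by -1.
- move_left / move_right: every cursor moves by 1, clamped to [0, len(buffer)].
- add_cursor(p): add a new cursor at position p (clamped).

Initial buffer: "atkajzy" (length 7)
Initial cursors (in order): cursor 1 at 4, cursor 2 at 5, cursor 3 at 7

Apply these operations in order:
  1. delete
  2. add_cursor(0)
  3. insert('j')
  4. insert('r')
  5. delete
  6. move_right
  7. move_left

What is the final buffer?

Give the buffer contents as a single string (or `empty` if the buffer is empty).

Answer: jatkjjzj

Derivation:
After op 1 (delete): buffer="atkz" (len 4), cursors c1@3 c2@3 c3@4, authorship ....
After op 2 (add_cursor(0)): buffer="atkz" (len 4), cursors c4@0 c1@3 c2@3 c3@4, authorship ....
After op 3 (insert('j')): buffer="jatkjjzj" (len 8), cursors c4@1 c1@6 c2@6 c3@8, authorship 4...12.3
After op 4 (insert('r')): buffer="jratkjjrrzjr" (len 12), cursors c4@2 c1@9 c2@9 c3@12, authorship 44...1212.33
After op 5 (delete): buffer="jatkjjzj" (len 8), cursors c4@1 c1@6 c2@6 c3@8, authorship 4...12.3
After op 6 (move_right): buffer="jatkjjzj" (len 8), cursors c4@2 c1@7 c2@7 c3@8, authorship 4...12.3
After op 7 (move_left): buffer="jatkjjzj" (len 8), cursors c4@1 c1@6 c2@6 c3@7, authorship 4...12.3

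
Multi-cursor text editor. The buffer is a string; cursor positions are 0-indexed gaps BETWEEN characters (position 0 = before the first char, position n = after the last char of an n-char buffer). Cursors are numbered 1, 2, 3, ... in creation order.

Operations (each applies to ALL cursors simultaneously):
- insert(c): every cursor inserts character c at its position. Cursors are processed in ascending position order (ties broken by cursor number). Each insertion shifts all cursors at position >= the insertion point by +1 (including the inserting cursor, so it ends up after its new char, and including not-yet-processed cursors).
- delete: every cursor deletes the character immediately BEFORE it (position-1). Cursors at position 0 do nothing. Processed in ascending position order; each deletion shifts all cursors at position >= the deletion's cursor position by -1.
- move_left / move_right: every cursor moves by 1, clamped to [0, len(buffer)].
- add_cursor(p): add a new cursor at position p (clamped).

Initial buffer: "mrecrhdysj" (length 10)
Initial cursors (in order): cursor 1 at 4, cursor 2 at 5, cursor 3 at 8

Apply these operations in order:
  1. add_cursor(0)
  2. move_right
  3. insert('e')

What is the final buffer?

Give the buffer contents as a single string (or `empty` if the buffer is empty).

After op 1 (add_cursor(0)): buffer="mrecrhdysj" (len 10), cursors c4@0 c1@4 c2@5 c3@8, authorship ..........
After op 2 (move_right): buffer="mrecrhdysj" (len 10), cursors c4@1 c1@5 c2@6 c3@9, authorship ..........
After op 3 (insert('e')): buffer="merecrehedysej" (len 14), cursors c4@2 c1@7 c2@9 c3@13, authorship .4....1.2...3.

Answer: merecrehedysej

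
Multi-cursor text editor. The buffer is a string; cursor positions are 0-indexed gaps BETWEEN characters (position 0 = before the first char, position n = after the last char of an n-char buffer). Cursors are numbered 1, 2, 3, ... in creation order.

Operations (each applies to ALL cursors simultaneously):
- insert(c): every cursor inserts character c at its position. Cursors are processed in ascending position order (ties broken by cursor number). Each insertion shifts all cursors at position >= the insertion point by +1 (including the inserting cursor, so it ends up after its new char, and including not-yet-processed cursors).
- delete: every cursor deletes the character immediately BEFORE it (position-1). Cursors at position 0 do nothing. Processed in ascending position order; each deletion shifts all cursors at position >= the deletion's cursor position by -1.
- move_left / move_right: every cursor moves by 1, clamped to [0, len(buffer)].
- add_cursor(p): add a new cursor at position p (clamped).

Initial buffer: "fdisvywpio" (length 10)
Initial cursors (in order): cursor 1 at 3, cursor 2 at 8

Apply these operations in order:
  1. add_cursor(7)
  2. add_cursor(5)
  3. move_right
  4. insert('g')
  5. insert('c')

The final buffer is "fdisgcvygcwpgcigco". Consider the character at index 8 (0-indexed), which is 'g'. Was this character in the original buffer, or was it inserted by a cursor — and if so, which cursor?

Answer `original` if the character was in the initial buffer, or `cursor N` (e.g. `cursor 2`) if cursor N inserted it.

After op 1 (add_cursor(7)): buffer="fdisvywpio" (len 10), cursors c1@3 c3@7 c2@8, authorship ..........
After op 2 (add_cursor(5)): buffer="fdisvywpio" (len 10), cursors c1@3 c4@5 c3@7 c2@8, authorship ..........
After op 3 (move_right): buffer="fdisvywpio" (len 10), cursors c1@4 c4@6 c3@8 c2@9, authorship ..........
After op 4 (insert('g')): buffer="fdisgvygwpgigo" (len 14), cursors c1@5 c4@8 c3@11 c2@13, authorship ....1..4..3.2.
After op 5 (insert('c')): buffer="fdisgcvygcwpgcigco" (len 18), cursors c1@6 c4@10 c3@14 c2@17, authorship ....11..44..33.22.
Authorship (.=original, N=cursor N): . . . . 1 1 . . 4 4 . . 3 3 . 2 2 .
Index 8: author = 4

Answer: cursor 4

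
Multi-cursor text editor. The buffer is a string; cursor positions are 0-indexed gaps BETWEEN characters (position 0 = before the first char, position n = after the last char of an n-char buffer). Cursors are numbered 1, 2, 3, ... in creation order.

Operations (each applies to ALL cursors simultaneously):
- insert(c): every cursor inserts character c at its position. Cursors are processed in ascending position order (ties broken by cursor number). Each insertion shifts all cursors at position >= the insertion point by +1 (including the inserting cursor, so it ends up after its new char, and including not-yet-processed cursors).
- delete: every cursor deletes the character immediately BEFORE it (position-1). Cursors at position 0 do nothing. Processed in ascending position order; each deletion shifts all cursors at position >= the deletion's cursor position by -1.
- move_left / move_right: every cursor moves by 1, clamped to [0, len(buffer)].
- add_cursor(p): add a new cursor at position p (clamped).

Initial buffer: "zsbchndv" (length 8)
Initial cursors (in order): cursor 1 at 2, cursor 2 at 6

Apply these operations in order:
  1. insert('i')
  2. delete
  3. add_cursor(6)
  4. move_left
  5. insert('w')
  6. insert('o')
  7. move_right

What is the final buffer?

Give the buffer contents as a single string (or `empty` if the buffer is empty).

Answer: zwosbchwwoondv

Derivation:
After op 1 (insert('i')): buffer="zsibchnidv" (len 10), cursors c1@3 c2@8, authorship ..1....2..
After op 2 (delete): buffer="zsbchndv" (len 8), cursors c1@2 c2@6, authorship ........
After op 3 (add_cursor(6)): buffer="zsbchndv" (len 8), cursors c1@2 c2@6 c3@6, authorship ........
After op 4 (move_left): buffer="zsbchndv" (len 8), cursors c1@1 c2@5 c3@5, authorship ........
After op 5 (insert('w')): buffer="zwsbchwwndv" (len 11), cursors c1@2 c2@8 c3@8, authorship .1....23...
After op 6 (insert('o')): buffer="zwosbchwwoondv" (len 14), cursors c1@3 c2@11 c3@11, authorship .11....2323...
After op 7 (move_right): buffer="zwosbchwwoondv" (len 14), cursors c1@4 c2@12 c3@12, authorship .11....2323...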